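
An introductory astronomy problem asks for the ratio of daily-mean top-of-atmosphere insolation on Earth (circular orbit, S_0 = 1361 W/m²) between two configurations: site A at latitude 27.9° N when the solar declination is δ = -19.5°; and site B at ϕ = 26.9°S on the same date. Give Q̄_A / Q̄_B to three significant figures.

— Configuration A (ϕ=+27.9°):
cos h₀ = −tan(+27.9°) tan(-19.500°) = 0.1875, h₀ = 1.3822 rad.
Bracket: h₀ sin ϕ sin δ + cos ϕ cos δ sin h₀ = 1.3822×0.46793×-0.33381 + 0.88377×0.94264×0.98227 = -0.215899 + 0.818306 = 0.602407.
Q̄ = (S_0/π) × [bracket] = (1361/π) × 0.602407 = 260.97 W/m².
— Configuration B (ϕ=-26.9°):
cos h₀ = −tan(-26.9°) tan(-19.500°) = -0.1797, h₀ = 1.7514 rad.
Bracket: h₀ sin ϕ sin δ + cos ϕ cos δ sin h₀ = 1.7514×-0.45243×-0.33381 + 0.89180×0.94264×0.98373 = 0.264506 + 0.826969 = 1.091475.
Q̄ = (S_0/π) × [bracket] = (1361/π) × 1.091475 = 472.85 W/m².
Ratio Q̄_A / Q̄_B = 260.97 / 472.85 = 0.5519.

Q̄_A / Q̄_B ≈ 0.552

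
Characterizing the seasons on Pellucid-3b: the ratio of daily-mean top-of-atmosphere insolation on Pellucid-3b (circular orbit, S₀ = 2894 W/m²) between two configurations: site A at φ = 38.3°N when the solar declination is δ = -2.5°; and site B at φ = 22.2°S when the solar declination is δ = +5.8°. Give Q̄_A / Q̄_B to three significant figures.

Q̄_A / Q̄_B ≈ 0.861

— Configuration A (φ=+38.3°):
cos H₀ = −tan(+38.3°) tan(-2.500°) = 0.0345, H₀ = 1.5363 rad.
Bracket: H₀ sin φ sin δ + cos φ cos δ sin H₀ = 1.5363×0.61978×-0.04362 + 0.78478×0.99905×0.99941 = -0.041534 + 0.783572 = 0.742038.
Q̄ = (S₀/π) × [bracket] = (2894/π) × 0.742038 = 683.56 W/m².
— Configuration B (φ=-22.2°):
cos H₀ = −tan(-22.2°) tan(+5.800°) = 0.0415, H₀ = 1.5293 rad.
Bracket: H₀ sin φ sin δ + cos φ cos δ sin H₀ = 1.5293×-0.37784×0.10106 + 0.92587×0.99488×0.99914 = -0.058396 + 0.920337 = 0.861941.
Q̄ = (S₀/π) × [bracket] = (2894/π) × 0.861941 = 794.01 W/m².
Ratio Q̄_A / Q̄_B = 683.56 / 794.01 = 0.8609.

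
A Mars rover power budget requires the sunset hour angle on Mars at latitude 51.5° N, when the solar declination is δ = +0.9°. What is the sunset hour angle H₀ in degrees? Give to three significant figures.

cos H₀ = −tan φ · tan δ = −tan(+51.5°) × tan(+0.900°) = -0.0197, so H₀ = 1.5905 rad = 91.13°.

H₀ = 91.1°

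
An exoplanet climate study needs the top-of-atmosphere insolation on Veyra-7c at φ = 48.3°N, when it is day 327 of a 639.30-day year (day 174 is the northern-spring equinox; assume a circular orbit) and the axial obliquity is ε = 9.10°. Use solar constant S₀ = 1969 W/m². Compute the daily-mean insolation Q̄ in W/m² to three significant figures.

Solar longitude: λ_s = 360° × (327 − 174)/639.30 = 86.157°.
sin δ = sin 9.10° × sin 86.157° = 0.15780, so δ = +9.079°.
cos H₀ = −tan(+48.3°) tan(+9.079°) = -0.1794, H₀ = 1.7511 rad.
Bracket: H₀ sin φ sin δ + cos φ cos δ sin H₀ = 1.7511×0.74664×0.15780 + 0.66523×0.98747×0.98378 = 0.206314 + 0.646240 = 0.852554.
Q̄ = (S₀/π) × [bracket] = (1969/π) × 0.852554 = 534.3 W/m².

Q̄ ≈ 534 W/m²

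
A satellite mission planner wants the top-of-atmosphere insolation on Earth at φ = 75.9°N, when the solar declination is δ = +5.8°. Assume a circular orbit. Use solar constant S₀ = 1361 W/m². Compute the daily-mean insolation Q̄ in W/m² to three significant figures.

Q̄ ≈ 180 W/m²

cos H₀ = −tan(+75.9°) tan(+5.800°) = -0.4044, H₀ = 1.9871 rad.
Bracket: H₀ sin φ sin δ + cos φ cos δ sin H₀ = 1.9871×0.96987×0.10106 + 0.24362×0.99488×0.91459 = 0.194766 + 0.221672 = 0.416438.
Q̄ = (S₀/π) × [bracket] = (1361/π) × 0.416438 = 180.4 W/m².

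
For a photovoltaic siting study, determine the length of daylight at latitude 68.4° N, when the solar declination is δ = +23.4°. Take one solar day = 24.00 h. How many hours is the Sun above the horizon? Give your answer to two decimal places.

Sunrise equation: cos h₀ = −tan ϕ · tan δ = -1.0930 ≤ −1, so the Sun never sets (polar day) and h₀ = π.
Daylight = 2h₀/(2π) × 24.00 h = (3.1416/π) × 24.00 = 24.00 h.

24.00 h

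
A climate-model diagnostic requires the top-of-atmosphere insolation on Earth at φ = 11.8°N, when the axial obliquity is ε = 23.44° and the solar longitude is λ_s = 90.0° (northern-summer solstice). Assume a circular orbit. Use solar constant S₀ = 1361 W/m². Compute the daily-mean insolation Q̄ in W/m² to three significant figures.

Solar declination: sin δ = sin ε · sin λ_s = sin 23.44° × sin 90.0° = 0.39779, so δ = +23.440°.
cos H₀ = −tan(+11.8°) tan(+23.440°) = -0.0906, H₀ = 1.6615 rad.
Bracket: H₀ sin φ sin δ + cos φ cos δ sin H₀ = 1.6615×0.20450×0.39779 + 0.97887×0.91748×0.99589 = 0.135160 + 0.894402 = 1.029562.
Q̄ = (S₀/π) × [bracket] = (1361/π) × 1.029562 = 446.0 W/m².

Q̄ ≈ 446 W/m²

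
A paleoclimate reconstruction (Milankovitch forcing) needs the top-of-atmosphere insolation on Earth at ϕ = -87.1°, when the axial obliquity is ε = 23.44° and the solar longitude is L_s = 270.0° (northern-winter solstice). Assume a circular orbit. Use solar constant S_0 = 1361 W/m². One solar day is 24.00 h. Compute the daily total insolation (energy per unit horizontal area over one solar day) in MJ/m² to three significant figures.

Solar declination: sin δ = sin ε · sin L_s = sin 23.44° × sin 270.0° = -0.39779, so δ = -23.440°.
cos h₀ = −tan(-87.1°) tan(-23.440°) = -8.5588 ≤ −1 ⇒ polar day, h₀ = π.
Bracket: h₀ sin ϕ sin δ + cos ϕ cos δ sin h₀ = 3.1416×-0.99872×-0.39779 + 0.05059×0.91748×0.00000 = 1.248097 + 0.000000 = 1.248097.
Q̄ = (S_0/π) × [bracket] = (1361/π) × 1.248097 = 540.70 W/m².
Daily total = Q̄ × 24.00 h × 3600 s/h = 540.70 × 24.00 × 3600 / 10⁶ = 46.72 MJ/m².

46.7 MJ/m²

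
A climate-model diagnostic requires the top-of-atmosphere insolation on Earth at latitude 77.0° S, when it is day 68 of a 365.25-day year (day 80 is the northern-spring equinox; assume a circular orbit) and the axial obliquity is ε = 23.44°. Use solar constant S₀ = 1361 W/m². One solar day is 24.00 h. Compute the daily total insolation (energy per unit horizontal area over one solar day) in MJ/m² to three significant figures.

13.6 MJ/m²

Solar longitude: λ_s = 360° × (68 − 80)/365.25 = -11.828°, i.e. -11.828° + 360° = 348.172°.
sin δ = sin 23.44° × sin 348.172° = -0.08153, so δ = -4.677°.
cos H₀ = −tan(-77.0°) tan(-4.677°) = -0.3543, H₀ = 1.9330 rad.
Bracket: H₀ sin φ sin δ + cos φ cos δ sin H₀ = 1.9330×-0.97437×-0.08153 + 0.22495×0.99667×0.93512 = 0.153558 + 0.209655 = 0.363213.
Q̄ = (S₀/π) × [bracket] = (1361/π) × 0.363213 = 157.35 W/m².
Daily total = Q̄ × 24.00 h × 3600 s/h = 157.35 × 24.00 × 3600 / 10⁶ = 13.60 MJ/m².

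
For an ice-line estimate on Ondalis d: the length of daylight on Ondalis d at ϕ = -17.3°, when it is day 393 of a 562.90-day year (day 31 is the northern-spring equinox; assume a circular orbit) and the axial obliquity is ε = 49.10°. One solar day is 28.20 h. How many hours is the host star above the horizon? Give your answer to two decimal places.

16.17 h

Solar longitude: L_s = 360° × (393 − 31)/562.90 = 231.515°.
sin δ = sin 49.10° × sin 231.515° = -0.59166, so δ = -36.275°.
cos h₀ = −tan ϕ · tan δ = −tan(-17.3°) × tan(-36.275°) = -0.2286, so h₀ = 1.8014 rad = 103.21°.
Daylight = 2h₀/(2π) × 28.20 h = (1.8014/π) × 28.20 = 16.17 h.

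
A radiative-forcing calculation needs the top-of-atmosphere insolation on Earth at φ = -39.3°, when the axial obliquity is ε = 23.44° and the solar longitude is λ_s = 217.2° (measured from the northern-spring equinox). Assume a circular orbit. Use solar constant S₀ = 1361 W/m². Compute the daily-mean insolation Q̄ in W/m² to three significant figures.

Solar declination: sin δ = sin ε · sin λ_s = sin 23.44° × sin 217.2° = -0.24050, so δ = -13.916°.
cos H₀ = −tan(-39.3°) tan(-13.916°) = -0.2028, H₀ = 1.7750 rad.
Bracket: H₀ sin φ sin δ + cos φ cos δ sin H₀ = 1.7750×-0.63338×-0.24050 + 0.77384×0.97065×0.97922 = 0.270382 + 0.735519 = 1.005901.
Q̄ = (S₀/π) × [bracket] = (1361/π) × 1.005901 = 435.8 W/m².

Q̄ ≈ 436 W/m²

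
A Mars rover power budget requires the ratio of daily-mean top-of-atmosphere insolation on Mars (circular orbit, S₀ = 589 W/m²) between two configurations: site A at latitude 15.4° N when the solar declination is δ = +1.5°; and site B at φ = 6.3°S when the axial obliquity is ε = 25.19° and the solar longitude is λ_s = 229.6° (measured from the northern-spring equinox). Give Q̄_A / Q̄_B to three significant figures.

— Configuration A (φ=+15.4°):
cos H₀ = −tan(+15.4°) tan(+1.500°) = -0.0072, H₀ = 1.5780 rad.
Bracket: H₀ sin φ sin δ + cos φ cos δ sin H₀ = 1.5780×0.26556×0.02618 + 0.96410×0.99966×0.99997 = 0.010971 + 0.963743 = 0.974714.
Q̄ = (S₀/π) × [bracket] = (589/π) × 0.974714 = 182.74 W/m².
— Configuration B (φ=-6.3°):
Solar declination: sin δ = sin ε · sin λ_s = sin 25.19° × sin 229.6° = -0.32413, so δ = -18.913°.
cos H₀ = −tan(-6.3°) tan(-18.913°) = -0.0378, H₀ = 1.6086 rad.
Bracket: H₀ sin φ sin δ + cos φ cos δ sin H₀ = 1.6086×-0.10973×-0.32413 + 0.99396×0.94601×0.99928 = 0.057213 + 0.939619 = 0.996832.
Q̄ = (S₀/π) × [bracket] = (589/π) × 0.996832 = 186.89 W/m².
Ratio Q̄_A / Q̄_B = 182.74 / 186.89 = 0.9778.

Q̄_A / Q̄_B ≈ 0.978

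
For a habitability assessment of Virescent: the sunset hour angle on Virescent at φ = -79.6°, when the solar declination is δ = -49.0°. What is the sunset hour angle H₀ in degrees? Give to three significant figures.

H₀ = 180°

Sunrise equation: cos H₀ = −tan φ · tan δ = -6.2679 ≤ −1, so the host star never sets (polar day) and H₀ = π.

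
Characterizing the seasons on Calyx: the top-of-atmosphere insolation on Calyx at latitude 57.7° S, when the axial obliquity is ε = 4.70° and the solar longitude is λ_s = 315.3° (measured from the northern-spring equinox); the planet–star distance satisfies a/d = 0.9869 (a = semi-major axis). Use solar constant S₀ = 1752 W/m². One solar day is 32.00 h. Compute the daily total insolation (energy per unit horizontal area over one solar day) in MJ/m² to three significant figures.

Solar declination: sin δ = sin ε · sin λ_s = sin 4.70° × sin 315.3° = -0.05764, so δ = -3.304°.
cos H₀ = −tan(-57.7°) tan(-3.304°) = -0.0913, H₀ = 1.6622 rad.
Bracket: H₀ sin φ sin δ + cos φ cos δ sin H₀ = 1.6622×-0.84526×-0.05764 + 0.53435×0.99834×0.99582 = 0.080984 + 0.531233 = 0.612217.
Inverse-square distance factor (a/d)² = 0.9869² = 0.973972.
Q̄ = (S₀/π) × 0.973972 × [bracket] = (1752/π) × 0.973972 × 0.612217 = 332.53 W/m².
Daily total = Q̄ × 32.00 h × 3600 s/h = 332.53 × 32.00 × 3600 / 10⁶ = 38.31 MJ/m².

38.3 MJ/m²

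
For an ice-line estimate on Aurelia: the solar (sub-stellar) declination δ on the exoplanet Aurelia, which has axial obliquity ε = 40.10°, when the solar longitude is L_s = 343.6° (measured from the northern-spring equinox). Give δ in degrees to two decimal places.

sin δ = sin ε · sin L_s = sin 40.10° × sin 343.6° = -0.181863.
δ = arcsin(-0.181863) = -10.48°.

δ = -10.48°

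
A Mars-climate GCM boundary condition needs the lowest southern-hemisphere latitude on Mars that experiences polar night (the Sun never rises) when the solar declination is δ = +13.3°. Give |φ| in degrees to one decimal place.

|φ| = 76.7°

Polar night requires cos H₀ = −tan φ tan δ ≥ 1, i.e. tan φ tan δ ≤ −1.
The boundary is |tan φ| · |tan δ| = 1, so |φ| = 90° − |δ| = 90° − 13.3° = 76.7° in the southern hemisphere.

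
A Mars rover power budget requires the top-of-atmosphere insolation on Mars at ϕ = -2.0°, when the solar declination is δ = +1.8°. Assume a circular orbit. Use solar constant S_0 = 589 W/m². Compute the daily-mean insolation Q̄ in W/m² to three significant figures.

cos h₀ = −tan(-2.0°) tan(+1.800°) = 0.0011, h₀ = 1.5697 rad.
Bracket: h₀ sin ϕ sin δ + cos ϕ cos δ sin h₀ = 1.5697×-0.03490×0.03141 + 0.99939×0.99951×1.00000 = -0.001721 + 0.998900 = 0.997179.
Q̄ = (S_0/π) × [bracket] = (589/π) × 0.997179 = 187.0 W/m².

Q̄ ≈ 187 W/m²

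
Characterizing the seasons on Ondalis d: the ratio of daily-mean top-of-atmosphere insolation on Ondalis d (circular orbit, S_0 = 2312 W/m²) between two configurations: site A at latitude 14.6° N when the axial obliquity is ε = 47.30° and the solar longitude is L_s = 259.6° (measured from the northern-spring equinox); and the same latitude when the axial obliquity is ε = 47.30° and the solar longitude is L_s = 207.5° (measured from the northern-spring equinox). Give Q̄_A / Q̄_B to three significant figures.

Q̄_A / Q̄_B ≈ 0.522

— Configuration A (ϕ=+14.6°):
Solar declination: sin δ = sin ε · sin L_s = sin 47.30° × sin 259.6° = -0.72284, so δ = -46.290°.
cos h₀ = −tan(+14.6°) tan(-46.290°) = 0.2725, h₀ = 1.2948 rad.
Bracket: h₀ sin ϕ sin δ + cos ϕ cos δ sin h₀ = 1.2948×0.25207×-0.72284 + 0.96771×0.69101×0.96216 = -0.235921 + 0.643394 = 0.407473.
Q̄ = (S_0/π) × [bracket] = (2312/π) × 0.407473 = 299.87 W/m².
— Configuration B (ϕ=+14.6°):
Solar declination: sin δ = sin ε · sin L_s = sin 47.30° × sin 207.5° = -0.33935, so δ = -19.837°.
cos h₀ = −tan(+14.6°) tan(-19.837°) = 0.0940, h₀ = 1.4767 rad.
Bracket: h₀ sin ϕ sin δ + cos ϕ cos δ sin h₀ = 1.4767×0.25207×-0.33935 + 0.96771×0.94066×0.99558 = -0.126317 + 0.906263 = 0.779946.
Q̄ = (S_0/π) × [bracket] = (2312/π) × 0.779946 = 573.99 W/m².
Ratio Q̄_A / Q̄_B = 299.87 / 573.99 = 0.5224.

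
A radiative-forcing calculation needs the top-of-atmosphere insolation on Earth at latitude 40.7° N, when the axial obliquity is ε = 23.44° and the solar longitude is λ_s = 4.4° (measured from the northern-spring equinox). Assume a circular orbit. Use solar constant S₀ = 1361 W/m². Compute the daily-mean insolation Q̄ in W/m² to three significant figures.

Q̄ ≈ 342 W/m²

Solar declination: sin δ = sin ε · sin λ_s = sin 23.44° × sin 4.4° = 0.03052, so δ = +1.749°.
cos H₀ = −tan(+40.7°) tan(+1.749°) = -0.0263, H₀ = 1.5971 rad.
Bracket: H₀ sin φ sin δ + cos φ cos δ sin H₀ = 1.5971×0.65210×0.03052 + 0.75813×0.99953×0.99966 = 0.031786 + 0.757516 = 0.789302.
Q̄ = (S₀/π) × [bracket] = (1361/π) × 0.789302 = 341.9 W/m².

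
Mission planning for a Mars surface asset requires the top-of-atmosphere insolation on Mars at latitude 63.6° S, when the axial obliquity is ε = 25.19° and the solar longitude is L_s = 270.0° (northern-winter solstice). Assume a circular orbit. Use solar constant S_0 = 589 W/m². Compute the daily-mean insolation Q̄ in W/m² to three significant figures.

Q̄ ≈ 225 W/m²

Solar declination: sin δ = sin ε · sin L_s = sin 25.19° × sin 270.0° = -0.42562, so δ = -25.190°.
cos h₀ = −tan(-63.6°) tan(-25.190°) = -0.9475, h₀ = 2.8162 rad.
Bracket: h₀ sin ϕ sin δ + cos ϕ cos δ sin h₀ = 2.8162×-0.89571×-0.42562 + 0.44464×0.90490×0.31971 = 1.073626 + 0.128637 = 1.202263.
Q̄ = (S_0/π) × [bracket] = (589/π) × 1.202263 = 225.4 W/m².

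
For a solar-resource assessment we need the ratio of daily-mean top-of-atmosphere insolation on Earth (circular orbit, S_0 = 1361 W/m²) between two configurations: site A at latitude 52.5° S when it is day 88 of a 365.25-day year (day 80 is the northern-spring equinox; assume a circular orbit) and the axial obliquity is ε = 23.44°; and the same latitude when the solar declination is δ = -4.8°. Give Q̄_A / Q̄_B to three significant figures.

— Configuration A (ϕ=-52.5°):
Solar longitude: L_s = 360° × (88 − 80)/365.25 = 7.885°.
sin δ = sin 23.44° × sin 7.885° = 0.05457, so δ = +3.128°.
cos h₀ = −tan(-52.5°) tan(+3.128°) = 0.0712, h₀ = 1.4995 rad.
Bracket: h₀ sin ϕ sin δ + cos ϕ cos δ sin h₀ = 1.4995×-0.79335×0.05457 + 0.60876×0.99851×0.99746 = -0.064918 + 0.606309 = 0.541391.
Q̄ = (S_0/π) × [bracket] = (1361/π) × 0.541391 = 234.54 W/m².
— Configuration B (ϕ=-52.5°):
cos h₀ = −tan(-52.5°) tan(-4.800°) = -0.1094, h₀ = 1.6805 rad.
Bracket: h₀ sin ϕ sin δ + cos ϕ cos δ sin h₀ = 1.6805×-0.79335×-0.08368 + 0.60876×0.99649×0.99399 = 0.111564 + 0.602977 = 0.714541.
Q̄ = (S_0/π) × [bracket] = (1361/π) × 0.714541 = 309.55 W/m².
Ratio Q̄_A / Q̄_B = 234.54 / 309.55 = 0.7577.

Q̄_A / Q̄_B ≈ 0.758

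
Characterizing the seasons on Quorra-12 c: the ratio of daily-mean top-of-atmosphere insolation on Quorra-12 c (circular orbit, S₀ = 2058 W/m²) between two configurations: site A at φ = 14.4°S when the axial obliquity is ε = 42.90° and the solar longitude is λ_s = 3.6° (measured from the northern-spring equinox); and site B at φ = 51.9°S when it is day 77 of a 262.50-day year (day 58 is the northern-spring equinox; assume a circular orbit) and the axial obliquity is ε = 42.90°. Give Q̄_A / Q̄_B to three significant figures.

— Configuration A (φ=-14.4°):
Solar declination: sin δ = sin ε · sin λ_s = sin 42.90° × sin 3.6° = 0.04274, so δ = +2.450°.
cos H₀ = −tan(-14.4°) tan(+2.450°) = 0.0110, H₀ = 1.5598 rad.
Bracket: H₀ sin φ sin δ + cos φ cos δ sin H₀ = 1.5598×-0.24869×0.04274 + 0.96858×0.99909×0.99994 = -0.016579 + 0.967641 = 0.951062.
Q̄ = (S₀/π) × [bracket] = (2058/π) × 0.951062 = 623.02 W/m².
— Configuration B (φ=-51.9°):
Solar longitude: λ_s = 360° × (77 − 58)/262.50 = 26.057°.
sin δ = sin 42.90° × sin 26.057° = 0.29902, so δ = +17.399°.
cos H₀ = −tan(-51.9°) tan(+17.399°) = 0.3996, H₀ = 1.1597 rad.
Bracket: H₀ sin φ sin δ + cos φ cos δ sin H₀ = 1.1597×-0.78694×0.29902 + 0.61704×0.95425×0.91667 = -0.272890 + 0.539745 = 0.266855.
Q̄ = (S₀/π) × [bracket] = (2058/π) × 0.266855 = 174.81 W/m².
Ratio Q̄_A / Q̄_B = 623.02 / 174.81 = 3.564.

Q̄_A / Q̄_B ≈ 3.56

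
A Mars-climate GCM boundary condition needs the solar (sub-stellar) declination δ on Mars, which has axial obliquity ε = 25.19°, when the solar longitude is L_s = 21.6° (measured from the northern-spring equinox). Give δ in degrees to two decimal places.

sin δ = sin ε · sin L_s = sin 25.19° × sin 21.6° = 0.156682.
δ = arcsin(0.156682) = +9.01°.

δ = +9.01°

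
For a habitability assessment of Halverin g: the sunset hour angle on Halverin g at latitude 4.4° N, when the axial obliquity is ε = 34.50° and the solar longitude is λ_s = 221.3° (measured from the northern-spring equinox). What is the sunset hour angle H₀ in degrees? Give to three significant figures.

H₀ = 88.2°

Solar declination: sin δ = sin ε · sin λ_s = sin 34.50° × sin 221.3° = -0.37383, so δ = -21.952°.
cos H₀ = −tan φ · tan δ = −tan(+4.4°) × tan(-21.952°) = 0.0310, so H₀ = 1.5398 rad = 88.22°.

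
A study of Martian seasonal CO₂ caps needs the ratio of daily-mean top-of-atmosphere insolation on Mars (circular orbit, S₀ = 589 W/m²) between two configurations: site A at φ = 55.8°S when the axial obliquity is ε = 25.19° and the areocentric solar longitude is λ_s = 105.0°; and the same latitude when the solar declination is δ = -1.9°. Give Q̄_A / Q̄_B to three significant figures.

Q̄_A / Q̄_B ≈ 0.158

— Configuration A (φ=-55.8°):
sin δ = sin 25.19° × sin 105.0° = 0.41112, so δ = +24.275°.
cos H₀ = −tan(-55.8°) tan(+24.275°) = 0.6636, H₀ = 0.8452 rad.
Bracket: H₀ sin φ sin δ + cos φ cos δ sin H₀ = 0.8452×-0.82708×0.41112 + 0.56208×0.91158×0.74807 = -0.287393 + 0.383297 = 0.095904.
Q̄ = (S₀/π) × [bracket] = (589/π) × 0.095904 = 17.981 W/m².
— Configuration B (φ=-55.8°):
cos H₀ = −tan(-55.8°) tan(-1.900°) = -0.0488, H₀ = 1.6196 rad.
Bracket: H₀ sin φ sin δ + cos φ cos δ sin H₀ = 1.6196×-0.82708×-0.03316 + 0.56208×0.99945×0.99881 = 0.044419 + 0.561102 = 0.605521.
Q̄ = (S₀/π) × [bracket] = (589/π) × 0.605521 = 113.53 W/m².
Ratio Q̄_A / Q̄_B = 17.981 / 113.53 = 0.1584.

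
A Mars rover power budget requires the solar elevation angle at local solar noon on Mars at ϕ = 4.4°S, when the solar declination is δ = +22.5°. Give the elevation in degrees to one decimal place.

63.1°

At local noon the hour angle is zero, so the zenith angle equals |ϕ − δ| = |-4.4° − (+22.500°)| = 26.900°.
Elevation = 90° − 26.900° = 63.1°.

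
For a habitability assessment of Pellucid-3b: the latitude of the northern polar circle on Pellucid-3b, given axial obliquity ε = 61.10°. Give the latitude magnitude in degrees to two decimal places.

28.90°

The polar circle is the lowest latitude that experiences at least one full rotation of continuous daylight at the northern-summer solstice; it lies at |ϕ| = 90° − ε = 90° − 61.10° = 28.90°.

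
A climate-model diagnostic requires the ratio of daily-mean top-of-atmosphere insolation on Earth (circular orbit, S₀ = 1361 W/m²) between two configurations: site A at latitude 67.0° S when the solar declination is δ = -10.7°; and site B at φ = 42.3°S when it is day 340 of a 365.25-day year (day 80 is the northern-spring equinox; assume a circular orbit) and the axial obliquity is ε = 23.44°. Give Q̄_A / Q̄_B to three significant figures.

Q̄_A / Q̄_B ≈ 0.606

— Configuration A (φ=-67.0°):
cos H₀ = −tan(-67.0°) tan(-10.700°) = -0.4451, H₀ = 2.0321 rad.
Bracket: H₀ sin φ sin δ + cos φ cos δ sin H₀ = 2.0321×-0.92050×-0.18567 + 0.39073×0.98261×0.89546 = 0.347305 + 0.343799 = 0.691104.
Q̄ = (S₀/π) × [bracket] = (1361/π) × 0.691104 = 299.40 W/m².
— Configuration B (φ=-42.3°):
Solar longitude: λ_s = 360° × (340 − 80)/365.25 = 256.263°.
sin δ = sin 23.44° × sin 256.263° = -0.38641, so δ = -22.731°.
cos H₀ = −tan(-42.3°) tan(-22.731°) = -0.3812, H₀ = 1.9619 rad.
Bracket: H₀ sin φ sin δ + cos φ cos δ sin H₀ = 1.9619×-0.67301×-0.38641 + 0.73963×0.92233×0.92449 = 0.510207 + 0.630671 = 1.140878.
Q̄ = (S₀/π) × [bracket] = (1361/π) × 1.140878 = 494.25 W/m².
Ratio Q̄_A / Q̄_B = 299.40 / 494.25 = 0.6058.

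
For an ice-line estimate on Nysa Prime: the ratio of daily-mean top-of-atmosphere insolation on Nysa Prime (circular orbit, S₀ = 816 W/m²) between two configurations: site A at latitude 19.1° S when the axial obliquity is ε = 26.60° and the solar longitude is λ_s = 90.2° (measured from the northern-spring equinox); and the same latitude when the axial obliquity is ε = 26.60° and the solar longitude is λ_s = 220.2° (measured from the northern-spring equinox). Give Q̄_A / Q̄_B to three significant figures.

Q̄_A / Q̄_B ≈ 0.593

— Configuration A (φ=-19.1°):
Solar declination: sin δ = sin ε · sin λ_s = sin 26.60° × sin 90.2° = 0.44776, so δ = +26.600°.
cos H₀ = −tan(-19.1°) tan(+26.600°) = 0.1734, H₀ = 1.3965 rad.
Bracket: H₀ sin φ sin δ + cos φ cos δ sin H₀ = 1.3965×-0.32722×0.44776 + 0.94495×0.89416×0.98485 = -0.204610 + 0.832136 = 0.627526.
Q̄ = (S₀/π) × [bracket] = (816/π) × 0.627526 = 162.99 W/m².
— Configuration B (φ=-19.1°):
Solar declination: sin δ = sin ε · sin λ_s = sin 26.60° × sin 220.2° = -0.28901, so δ = -16.799°.
cos H₀ = −tan(-19.1°) tan(-16.799°) = -0.1045, H₀ = 1.6755 rad.
Bracket: H₀ sin φ sin δ + cos φ cos δ sin H₀ = 1.6755×-0.32722×-0.28901 + 0.94495×0.95733×0.99452 = 0.158452 + 0.899672 = 1.058124.
Q̄ = (S₀/π) × [bracket] = (816/π) × 1.058124 = 274.84 W/m².
Ratio Q̄_A / Q̄_B = 162.99 / 274.84 = 0.5930.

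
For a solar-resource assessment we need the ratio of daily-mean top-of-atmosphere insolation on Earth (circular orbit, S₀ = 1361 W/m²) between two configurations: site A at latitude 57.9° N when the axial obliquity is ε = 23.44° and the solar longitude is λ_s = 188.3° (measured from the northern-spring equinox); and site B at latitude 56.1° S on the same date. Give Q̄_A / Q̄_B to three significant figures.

— Configuration A (φ=+57.9°):
Solar declination: sin δ = sin ε · sin λ_s = sin 23.44° × sin 188.3° = -0.05742, so δ = -3.292°.
cos H₀ = −tan(+57.9°) tan(-3.292°) = 0.0917, H₀ = 1.4790 rad.
Bracket: H₀ sin φ sin δ + cos φ cos δ sin H₀ = 1.4790×0.84712×-0.05742 + 0.53140×0.99835×0.99579 = -0.071941 + 0.528290 = 0.456349.
Q̄ = (S₀/π) × [bracket] = (1361/π) × 0.456349 = 197.70 W/m².
— Configuration B (φ=-56.1°):
cos H₀ = −tan(-56.1°) tan(-3.292°) = -0.0856, H₀ = 1.6565 rad.
Bracket: H₀ sin φ sin δ + cos φ cos δ sin H₀ = 1.6565×-0.83001×-0.05742 + 0.55775×0.99835×0.99633 = 0.078947 + 0.554786 = 0.633733.
Q̄ = (S₀/π) × [bracket] = (1361/π) × 0.633733 = 274.55 W/m².
Ratio Q̄_A / Q̄_B = 197.70 / 274.55 = 0.7201.

Q̄_A / Q̄_B ≈ 0.720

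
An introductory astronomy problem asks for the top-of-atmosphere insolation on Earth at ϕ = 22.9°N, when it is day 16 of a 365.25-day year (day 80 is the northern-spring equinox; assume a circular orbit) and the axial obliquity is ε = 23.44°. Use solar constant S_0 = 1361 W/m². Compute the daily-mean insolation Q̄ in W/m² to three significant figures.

Q̄ ≈ 284 W/m²

Solar longitude: L_s = 360° × (16 − 80)/365.25 = -63.080°, i.e. -63.080° + 360° = 296.920°.
sin δ = sin 23.44° × sin 296.920° = -0.35468, so δ = -20.774°.
cos h₀ = −tan(+22.9°) tan(-20.774°) = 0.1602, h₀ = 1.4099 rad.
Bracket: h₀ sin ϕ sin δ + cos ϕ cos δ sin h₀ = 1.4099×0.38912×-0.35468 + 0.92119×0.93499×0.98708 = -0.194585 + 0.850175 = 0.655590.
Q̄ = (S_0/π) × [bracket] = (1361/π) × 0.655590 = 284.0 W/m².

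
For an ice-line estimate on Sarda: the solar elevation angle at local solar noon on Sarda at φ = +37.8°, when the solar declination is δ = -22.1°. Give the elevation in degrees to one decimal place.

At local noon the hour angle is zero, so the zenith angle equals |φ − δ| = |+37.8° − (-22.100°)| = 59.900°.
Elevation = 90° − 59.900° = 30.1°.

30.1°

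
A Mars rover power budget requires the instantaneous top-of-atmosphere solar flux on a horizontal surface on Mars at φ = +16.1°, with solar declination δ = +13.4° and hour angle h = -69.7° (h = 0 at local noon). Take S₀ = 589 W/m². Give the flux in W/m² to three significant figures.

229 W/m²

cos θ_z = sin φ sin δ + cos φ cos δ cos h = 0.064267 + 0.324254 = 0.388521.
Flux = S₀ · cos θ_z = 589 × 0.388521 = 228.8 W/m².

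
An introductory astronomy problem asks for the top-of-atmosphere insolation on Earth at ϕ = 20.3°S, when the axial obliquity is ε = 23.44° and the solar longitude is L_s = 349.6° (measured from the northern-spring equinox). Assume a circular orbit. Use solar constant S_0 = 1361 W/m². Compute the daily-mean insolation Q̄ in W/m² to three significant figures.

Q̄ ≈ 422 W/m²

Solar declination: sin δ = sin ε · sin L_s = sin 23.44° × sin 349.6° = -0.07181, so δ = -4.118°.
cos h₀ = −tan(-20.3°) tan(-4.118°) = -0.0266, h₀ = 1.5974 rad.
Bracket: h₀ sin ϕ sin δ + cos ϕ cos δ sin h₀ = 1.5974×-0.34694×-0.07181 + 0.93789×0.99742×0.99965 = 0.039797 + 0.935143 = 0.974940.
Q̄ = (S_0/π) × [bracket] = (1361/π) × 0.974940 = 422.4 W/m².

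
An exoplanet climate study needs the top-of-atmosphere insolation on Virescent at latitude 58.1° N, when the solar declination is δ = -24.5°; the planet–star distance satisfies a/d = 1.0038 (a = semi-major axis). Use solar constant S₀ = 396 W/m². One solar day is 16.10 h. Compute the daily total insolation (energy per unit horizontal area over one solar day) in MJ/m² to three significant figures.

0.469 MJ/m²

cos H₀ = −tan(+58.1°) tan(-24.500°) = 0.7322, H₀ = 0.7493 rad.
Bracket: H₀ sin φ sin δ + cos φ cos δ sin H₀ = 0.7493×0.84897×-0.41469 + 0.52844×0.90996×0.68114 = -0.263798 + 0.327532 = 0.063734.
Inverse-square distance factor (a/d)² = 1.0038² = 1.007614.
Q̄ = (S₀/π) × 1.007614 × [bracket] = (396/π) × 1.007614 × 0.063734 = 8.0949 W/m².
Daily total = Q̄ × 16.10 h × 3600 s/h = 8.0949 × 16.10 × 3600 / 10⁶ = 0.4692 MJ/m².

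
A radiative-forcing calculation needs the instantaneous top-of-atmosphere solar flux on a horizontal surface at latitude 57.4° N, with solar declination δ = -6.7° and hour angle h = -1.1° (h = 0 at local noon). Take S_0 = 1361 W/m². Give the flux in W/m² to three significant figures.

cos θ_z = sin ϕ sin δ + cos ϕ cos δ cos h = -0.098290 + 0.534993 = 0.436703.
Flux = S_0 · cos θ_z = 1361 × 0.436703 = 594.4 W/m².

594 W/m²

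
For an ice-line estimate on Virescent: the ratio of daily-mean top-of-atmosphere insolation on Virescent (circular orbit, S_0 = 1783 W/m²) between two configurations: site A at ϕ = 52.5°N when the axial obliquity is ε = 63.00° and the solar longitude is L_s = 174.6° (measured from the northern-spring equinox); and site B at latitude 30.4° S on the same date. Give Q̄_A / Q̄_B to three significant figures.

— Configuration A (ϕ=+52.5°):
Solar declination: sin δ = sin ε · sin L_s = sin 63.00° × sin 174.6° = 0.08385, so δ = +4.810°.
cos h₀ = −tan(+52.5°) tan(+4.810°) = -0.1097, h₀ = 1.6807 rad.
Bracket: h₀ sin ϕ sin δ + cos ϕ cos δ sin h₀ = 1.6807×0.79335×0.08385 + 0.60876×0.99648×0.99397 = 0.111804 + 0.602959 = 0.714763.
Q̄ = (S_0/π) × [bracket] = (1783/π) × 0.714763 = 405.66 W/m².
— Configuration B (ϕ=-30.4°):
cos h₀ = −tan(-30.4°) tan(+4.810°) = 0.0494, h₀ = 1.5214 rad.
Bracket: h₀ sin ϕ sin δ + cos ϕ cos δ sin h₀ = 1.5214×-0.50603×0.08385 + 0.86251×0.99648×0.99878 = -0.064554 + 0.858425 = 0.793871.
Q̄ = (S_0/π) × [bracket] = (1783/π) × 0.793871 = 450.56 W/m².
Ratio Q̄_A / Q̄_B = 405.66 / 450.56 = 0.9003.

Q̄_A / Q̄_B ≈ 0.900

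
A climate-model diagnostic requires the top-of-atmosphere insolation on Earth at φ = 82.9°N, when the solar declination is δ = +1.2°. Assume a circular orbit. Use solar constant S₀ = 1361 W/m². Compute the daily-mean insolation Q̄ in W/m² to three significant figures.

cos H₀ = −tan(+82.9°) tan(+1.200°) = -0.1682, H₀ = 1.7398 rad.
Bracket: H₀ sin φ sin δ + cos φ cos δ sin H₀ = 1.7398×0.99233×0.02094 + 0.12360×0.99978×0.98576 = 0.036152 + 0.121813 = 0.157965.
Q̄ = (S₀/π) × [bracket] = (1361/π) × 0.157965 = 68.43 W/m².

Q̄ ≈ 68.4 W/m²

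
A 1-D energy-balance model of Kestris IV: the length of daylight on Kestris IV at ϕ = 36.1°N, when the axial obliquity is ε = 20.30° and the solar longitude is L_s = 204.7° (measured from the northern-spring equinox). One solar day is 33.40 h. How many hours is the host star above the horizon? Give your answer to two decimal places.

15.56 h

Solar declination: sin δ = sin ε · sin L_s = sin 20.30° × sin 204.7° = -0.14497, so δ = -8.336°.
cos h₀ = −tan ϕ · tan δ = −tan(+36.1°) × tan(-8.336°) = 0.1068, so h₀ = 1.4637 rad = 83.87°.
Daylight = 2h₀/(2π) × 33.40 h = (1.4637/π) × 33.40 = 15.56 h.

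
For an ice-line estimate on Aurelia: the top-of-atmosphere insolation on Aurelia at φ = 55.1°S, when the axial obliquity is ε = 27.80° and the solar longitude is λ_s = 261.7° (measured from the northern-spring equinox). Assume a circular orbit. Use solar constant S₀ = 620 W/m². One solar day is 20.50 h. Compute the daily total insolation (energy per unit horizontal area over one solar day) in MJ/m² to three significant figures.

18.2 MJ/m²

Solar declination: sin δ = sin ε · sin λ_s = sin 27.80° × sin 261.7° = -0.46150, so δ = -27.484°.
cos H₀ = −tan(-55.1°) tan(-27.484°) = -0.7457, H₀ = 2.4124 rad.
Bracket: H₀ sin φ sin δ + cos φ cos δ sin H₀ = 2.4124×-0.82015×-0.46150 + 0.57215×0.88714×0.66627 = 0.913092 + 0.338183 = 1.251275.
Q̄ = (S₀/π) × [bracket] = (620/π) × 1.251275 = 246.94 W/m².
Daily total = Q̄ × 20.50 h × 3600 s/h = 246.94 × 20.50 × 3600 / 10⁶ = 18.22 MJ/m².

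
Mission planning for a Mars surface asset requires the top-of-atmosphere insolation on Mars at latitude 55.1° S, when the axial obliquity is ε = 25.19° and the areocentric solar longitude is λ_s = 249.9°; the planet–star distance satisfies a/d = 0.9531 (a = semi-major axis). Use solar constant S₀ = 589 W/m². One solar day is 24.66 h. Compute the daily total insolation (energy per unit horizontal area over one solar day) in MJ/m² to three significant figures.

sin δ = sin 25.19° × sin 249.9° = -0.39970, so δ = -23.559°.
cos H₀ = −tan(-55.1°) tan(-23.559°) = -0.6251, H₀ = 2.2460 rad.
Bracket: H₀ sin φ sin δ + cos φ cos δ sin H₀ = 2.2460×-0.82015×-0.39970 + 0.57215×0.91665×0.78058 = 0.736270 + 0.409384 = 1.145654.
Inverse-square distance factor (a/d)² = 0.9531² = 0.908400.
Q̄ = (S₀/π) × 0.908400 × [bracket] = (589/π) × 0.908400 × 1.145654 = 195.12 W/m².
Daily total = Q̄ × 24.66 h × 3600 s/h = 195.12 × 24.66 × 3600 / 10⁶ = 17.32 MJ/m².

17.3 MJ/m²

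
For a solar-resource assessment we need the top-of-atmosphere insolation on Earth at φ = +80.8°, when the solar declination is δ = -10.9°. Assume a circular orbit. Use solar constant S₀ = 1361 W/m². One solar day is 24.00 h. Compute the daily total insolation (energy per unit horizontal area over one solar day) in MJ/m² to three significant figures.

cos H₀ = −tan(+80.8°) tan(-10.900°) = 1.1890 ≥ 1 ⇒ polar night, H₀ = 0 and Q̄ = 0.
Daily total = Q̄ × 24.00 h × 3600 s/h = 0.00 MJ/m².

0.00 MJ/m²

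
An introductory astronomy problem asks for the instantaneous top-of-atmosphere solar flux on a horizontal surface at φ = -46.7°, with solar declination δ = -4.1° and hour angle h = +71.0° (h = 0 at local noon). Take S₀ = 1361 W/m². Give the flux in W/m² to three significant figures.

374 W/m²

cos θ_z = sin φ sin δ + cos φ cos δ cos h = 0.052034 + 0.222709 = 0.274743.
Flux = S₀ · cos θ_z = 1361 × 0.274743 = 373.9 W/m².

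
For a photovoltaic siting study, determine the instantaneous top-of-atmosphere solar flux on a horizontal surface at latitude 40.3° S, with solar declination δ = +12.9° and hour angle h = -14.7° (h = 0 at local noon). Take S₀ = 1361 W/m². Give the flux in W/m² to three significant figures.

cos θ_z = sin φ sin δ + cos φ cos δ cos h = -0.144396 + 0.719086 = 0.574690.
Flux = S₀ · cos θ_z = 1361 × 0.574690 = 782.2 W/m².

782 W/m²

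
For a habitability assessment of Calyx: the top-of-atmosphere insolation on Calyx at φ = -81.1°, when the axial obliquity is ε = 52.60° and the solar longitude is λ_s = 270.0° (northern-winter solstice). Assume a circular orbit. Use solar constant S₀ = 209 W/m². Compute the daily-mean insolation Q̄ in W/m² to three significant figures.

Q̄ ≈ 164 W/m²

Solar declination: sin δ = sin ε · sin λ_s = sin 52.60° × sin 270.0° = -0.79441, so δ = -52.600°.
cos H₀ = −tan(-81.1°) tan(-52.600°) = -8.3524 ≤ −1 ⇒ polar day, H₀ = π.
Bracket: H₀ sin φ sin δ + cos φ cos δ sin H₀ = 3.1416×-0.98796×-0.79441 + 0.15471×0.60738×0.00000 = 2.465670 + 0.000000 = 2.465670.
Q̄ = (S₀/π) × [bracket] = (209/π) × 2.465670 = 164.0 W/m².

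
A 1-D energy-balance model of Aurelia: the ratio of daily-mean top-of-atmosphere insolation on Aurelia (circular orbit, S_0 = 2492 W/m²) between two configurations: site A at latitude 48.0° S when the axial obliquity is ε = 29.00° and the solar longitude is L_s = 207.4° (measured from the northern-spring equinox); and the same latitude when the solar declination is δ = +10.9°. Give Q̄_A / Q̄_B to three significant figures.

— Configuration A (ϕ=-48.0°):
Solar declination: sin δ = sin ε · sin L_s = sin 29.00° × sin 207.4° = -0.22311, so δ = -12.892°.
cos h₀ = −tan(-48.0°) tan(-12.892°) = -0.2542, h₀ = 1.8278 rad.
Bracket: h₀ sin ϕ sin δ + cos ϕ cos δ sin h₀ = 1.8278×-0.74314×-0.22311 + 0.66913×0.97479×0.96715 = 0.303053 + 0.630834 = 0.933887.
Q̄ = (S_0/π) × [bracket] = (2492/π) × 0.933887 = 740.79 W/m².
— Configuration B (ϕ=-48.0°):
cos h₀ = −tan(-48.0°) tan(+10.900°) = 0.2139, h₀ = 1.3553 rad.
Bracket: h₀ sin ϕ sin δ + cos ϕ cos δ sin h₀ = 1.3553×-0.74314×0.18910 + 0.66913×0.98196×0.97686 = -0.190457 + 0.641855 = 0.451398.
Q̄ = (S_0/π) × [bracket] = (2492/π) × 0.451398 = 358.06 W/m².
Ratio Q̄_A / Q̄_B = 740.79 / 358.06 = 2.069.

Q̄_A / Q̄_B ≈ 2.07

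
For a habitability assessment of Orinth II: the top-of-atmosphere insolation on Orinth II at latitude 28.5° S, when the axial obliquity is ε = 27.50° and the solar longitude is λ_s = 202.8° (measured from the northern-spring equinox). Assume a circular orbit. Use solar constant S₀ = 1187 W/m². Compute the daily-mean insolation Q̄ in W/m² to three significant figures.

Solar declination: sin δ = sin ε · sin λ_s = sin 27.50° × sin 202.8° = -0.17893, so δ = -10.308°.
cos H₀ = −tan(-28.5°) tan(-10.308°) = -0.0987, H₀ = 1.6697 rad.
Bracket: H₀ sin φ sin δ + cos φ cos δ sin H₀ = 1.6697×-0.47716×-0.17893 + 0.87882×0.98386×0.99511 = 0.142556 + 0.860408 = 1.002964.
Q̄ = (S₀/π) × [bracket] = (1187/π) × 1.002964 = 379.0 W/m².

Q̄ ≈ 379 W/m²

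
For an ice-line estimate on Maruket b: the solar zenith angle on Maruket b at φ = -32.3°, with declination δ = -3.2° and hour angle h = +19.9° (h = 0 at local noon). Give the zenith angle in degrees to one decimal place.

cos θ_z = sin φ sin δ + cos φ cos δ cos h = 0.029828 + 0.793550 = 0.823378.
θ_z = arccos(0.823378) = 34.6°.

θ_z = 34.6°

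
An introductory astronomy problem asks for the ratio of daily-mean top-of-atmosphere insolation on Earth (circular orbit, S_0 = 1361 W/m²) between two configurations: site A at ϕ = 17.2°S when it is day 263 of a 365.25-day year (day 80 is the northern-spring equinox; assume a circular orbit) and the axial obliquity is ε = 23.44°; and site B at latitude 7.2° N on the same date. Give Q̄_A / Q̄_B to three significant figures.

Q̄_A / Q̄_B ≈ 0.965

— Configuration A (ϕ=-17.2°):
Solar longitude: L_s = 360° × (263 − 80)/365.25 = 180.370°.
sin δ = sin 23.44° × sin 180.370° = -0.00257, so δ = -0.147°.
cos h₀ = −tan(-17.2°) tan(-0.147°) = -0.0008, h₀ = 1.5716 rad.
Bracket: h₀ sin ϕ sin δ + cos ϕ cos δ sin h₀ = 1.5716×-0.29571×-0.00257 + 0.95528×1.00000×1.00000 = 0.001194 + 0.955280 = 0.956474.
Q̄ = (S_0/π) × [bracket] = (1361/π) × 0.956474 = 414.36 W/m².
— Configuration B (ϕ=+7.2°):
cos h₀ = −tan(+7.2°) tan(-0.147°) = 0.0003, h₀ = 1.5705 rad.
Bracket: h₀ sin ϕ sin δ + cos ϕ cos δ sin h₀ = 1.5705×0.12533×-0.00257 + 0.99211×1.00000×1.00000 = -0.000506 + 0.992110 = 0.991604.
Q̄ = (S_0/π) × [bracket] = (1361/π) × 0.991604 = 429.58 W/m².
Ratio Q̄_A / Q̄_B = 414.36 / 429.58 = 0.9646.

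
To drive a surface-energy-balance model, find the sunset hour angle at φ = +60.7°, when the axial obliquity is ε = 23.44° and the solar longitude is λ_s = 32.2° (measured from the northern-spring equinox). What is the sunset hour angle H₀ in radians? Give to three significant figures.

H₀ = 1.97 rad

Solar declination: sin δ = sin ε · sin λ_s = sin 23.44° × sin 32.2° = 0.21197, so δ = +12.238°.
cos H₀ = −tan φ · tan δ = −tan(+60.7°) × tan(+12.238°) = -0.3865, so H₀ = 1.9676 rad = 112.74°.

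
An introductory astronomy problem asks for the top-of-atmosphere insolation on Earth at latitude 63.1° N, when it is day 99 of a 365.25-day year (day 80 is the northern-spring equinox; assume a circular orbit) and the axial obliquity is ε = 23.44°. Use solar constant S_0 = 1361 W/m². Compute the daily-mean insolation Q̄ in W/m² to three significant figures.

Q̄ ≈ 278 W/m²

Solar longitude: L_s = 360° × (99 − 80)/365.25 = 18.727°.
sin δ = sin 23.44° × sin 18.727° = 0.12771, so δ = +7.337°.
cos h₀ = −tan(+63.1°) tan(+7.337°) = -0.2538, h₀ = 1.8274 rad.
Bracket: h₀ sin ϕ sin δ + cos ϕ cos δ sin h₀ = 1.8274×0.89180×0.12771 + 0.45243×0.99181×0.96725 = 0.208126 + 0.434029 = 0.642155.
Q̄ = (S_0/π) × [bracket] = (1361/π) × 0.642155 = 278.2 W/m².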